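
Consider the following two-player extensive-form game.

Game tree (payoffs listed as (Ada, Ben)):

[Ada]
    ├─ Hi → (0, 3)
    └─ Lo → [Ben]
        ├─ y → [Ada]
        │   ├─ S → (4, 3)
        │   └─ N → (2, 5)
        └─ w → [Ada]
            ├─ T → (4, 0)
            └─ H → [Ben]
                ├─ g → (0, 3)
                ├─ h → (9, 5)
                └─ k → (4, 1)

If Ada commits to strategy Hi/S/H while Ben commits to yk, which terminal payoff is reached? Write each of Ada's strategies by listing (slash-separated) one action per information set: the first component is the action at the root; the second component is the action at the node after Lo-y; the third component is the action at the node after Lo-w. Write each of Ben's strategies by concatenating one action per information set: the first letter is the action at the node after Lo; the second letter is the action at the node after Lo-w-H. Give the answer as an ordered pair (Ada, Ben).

(0, 3)

Trace the play path from the root:
  Ada plays Hi
→ terminal payoff (0, 3).
(Ada's choice at the node after Lo-y is never reached on this path, so it doesn't affect the outcome.)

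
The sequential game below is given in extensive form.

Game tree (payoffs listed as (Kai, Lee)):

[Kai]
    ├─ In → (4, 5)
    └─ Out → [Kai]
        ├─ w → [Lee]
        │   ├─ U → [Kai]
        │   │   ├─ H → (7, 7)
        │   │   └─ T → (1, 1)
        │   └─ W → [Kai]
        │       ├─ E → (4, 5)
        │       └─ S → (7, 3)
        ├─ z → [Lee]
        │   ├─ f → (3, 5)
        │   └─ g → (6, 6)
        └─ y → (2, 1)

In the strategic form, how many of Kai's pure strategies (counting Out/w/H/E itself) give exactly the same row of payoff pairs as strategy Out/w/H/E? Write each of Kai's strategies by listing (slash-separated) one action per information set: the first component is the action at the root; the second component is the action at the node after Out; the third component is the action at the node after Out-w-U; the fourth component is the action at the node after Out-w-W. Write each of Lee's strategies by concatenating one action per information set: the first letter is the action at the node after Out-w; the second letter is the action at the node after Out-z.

Row for Out/w/H/E (columns Uf, Ug, Wf, Wg): (7,7) (7,7) (4,5) (4,5).
Every one of Kai's information sets is on the play path for some reply by Lee when Kai follows Out/w/H/E.
Changing the action at any of them therefore changes at least one column, so only Out/w/H/E itself gives this row.

1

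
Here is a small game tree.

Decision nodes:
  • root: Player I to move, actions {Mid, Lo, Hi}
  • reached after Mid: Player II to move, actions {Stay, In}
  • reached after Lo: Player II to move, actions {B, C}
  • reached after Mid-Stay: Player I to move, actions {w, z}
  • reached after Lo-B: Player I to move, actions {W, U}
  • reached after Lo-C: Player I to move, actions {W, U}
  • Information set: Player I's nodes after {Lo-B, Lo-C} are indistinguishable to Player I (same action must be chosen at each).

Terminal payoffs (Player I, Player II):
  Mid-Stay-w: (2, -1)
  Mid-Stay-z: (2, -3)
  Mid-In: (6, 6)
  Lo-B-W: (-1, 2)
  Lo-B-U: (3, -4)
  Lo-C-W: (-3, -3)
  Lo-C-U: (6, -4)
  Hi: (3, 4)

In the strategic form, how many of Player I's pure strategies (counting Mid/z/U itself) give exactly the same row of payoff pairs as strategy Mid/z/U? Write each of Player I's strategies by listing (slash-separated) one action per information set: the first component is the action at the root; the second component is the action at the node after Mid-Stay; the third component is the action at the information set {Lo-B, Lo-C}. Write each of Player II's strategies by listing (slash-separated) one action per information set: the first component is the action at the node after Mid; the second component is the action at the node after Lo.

2

Row for Mid/z/U (columns Stay/B, Stay/C, In/B, In/C): (2,-3) (2,-3) (6,6) (6,6).
Under Mid/z/U, Player I's choice at the information set {Lo-B, Lo-C} can never be reached regardless of what Player II does, so varying those choices leaves every outcome unchanged.
Holding the reachable choices fixed and varying the unreachable one freely already gives 2 equivalent strategies.
No other strategy reproduces this row, so those 2 are the full class: Mid/z/W, Mid/z/U.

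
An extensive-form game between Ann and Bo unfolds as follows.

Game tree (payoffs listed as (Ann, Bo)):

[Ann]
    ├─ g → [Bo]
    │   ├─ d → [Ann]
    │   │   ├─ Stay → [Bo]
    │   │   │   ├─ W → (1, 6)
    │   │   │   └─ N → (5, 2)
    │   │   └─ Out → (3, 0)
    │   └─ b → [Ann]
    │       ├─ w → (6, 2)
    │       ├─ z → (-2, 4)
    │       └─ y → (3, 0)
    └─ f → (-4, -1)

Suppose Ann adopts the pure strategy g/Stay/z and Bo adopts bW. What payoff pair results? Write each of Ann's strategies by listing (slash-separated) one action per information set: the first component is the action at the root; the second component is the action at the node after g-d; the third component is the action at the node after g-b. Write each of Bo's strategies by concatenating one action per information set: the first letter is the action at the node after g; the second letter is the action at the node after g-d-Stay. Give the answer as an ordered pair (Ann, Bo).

Trace the play path from the root:
  Ann plays g
  Bo plays b at [g]
  Ann plays z at [g-b]
→ terminal payoff (-2, 4).
(Ann's choice at the node after g-d is never reached on this path, so it doesn't affect the outcome.)

(-2, 4)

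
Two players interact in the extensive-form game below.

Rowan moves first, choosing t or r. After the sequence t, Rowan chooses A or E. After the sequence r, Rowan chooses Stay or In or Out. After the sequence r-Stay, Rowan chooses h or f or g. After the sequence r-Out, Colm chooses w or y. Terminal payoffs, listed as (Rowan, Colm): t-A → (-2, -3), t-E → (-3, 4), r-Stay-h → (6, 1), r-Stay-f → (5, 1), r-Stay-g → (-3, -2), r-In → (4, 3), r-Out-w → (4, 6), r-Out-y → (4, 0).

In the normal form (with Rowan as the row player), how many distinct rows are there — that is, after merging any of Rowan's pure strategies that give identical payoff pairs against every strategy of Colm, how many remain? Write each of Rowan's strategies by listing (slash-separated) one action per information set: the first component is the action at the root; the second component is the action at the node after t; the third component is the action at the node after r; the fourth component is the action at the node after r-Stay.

7

Rowan has 36 pure strategies: t/A/Stay/h, t/A/Stay/f, t/A/Stay/g, t/A/In/h, t/A/In/f, t/A/In/g, t/A/Out/h, t/A/Out/f, t/A/Out/g, t/E/Stay/h, t/E/Stay/f, t/E/Stay/g, t/E/In/h, t/E/In/f, t/E/In/g, t/E/Out/h, t/E/Out/f, t/E/Out/g, r/A/Stay/h, r/A/Stay/f, r/A/Stay/g, r/A/In/h, r/A/In/f, r/A/In/g, r/A/Out/h, r/A/Out/f, r/A/Out/g, r/E/Stay/h, r/E/Stay/f, r/E/Stay/g, r/E/In/h, r/E/In/f, r/E/In/g, r/E/Out/h, r/E/Out/f, r/E/Out/g. Columns: w, y.
{t/A/Stay/h, t/A/Stay/f, t/A/Stay/g, t/A/In/h, t/A/In/f, t/A/In/g, t/A/Out/h, t/A/Out/f, t/A/Out/g} → row (-2,-3) (-2,-3)
{t/E/Stay/h, t/E/Stay/f, t/E/Stay/g, t/E/In/h, t/E/In/f, t/E/In/g, t/E/Out/h, t/E/Out/f, t/E/Out/g} → row (-3,4) (-3,4)
{r/A/Stay/h, r/E/Stay/h} → row (6,1) (6,1)
{r/A/Stay/f, r/E/Stay/f} → row (5,1) (5,1)
{r/A/Stay/g, r/E/Stay/g} → row (-3,-2) (-3,-2)
{r/A/In/h, r/A/In/f, r/A/In/g, r/E/In/h, r/E/In/f, r/E/In/g} → row (4,3) (4,3)
{r/A/Out/h, r/A/Out/f, r/A/Out/g, r/E/Out/h, r/E/Out/f, r/E/Out/g} → row (4,6) (4,0)
That's 7 distinct rows out of 36 strategies.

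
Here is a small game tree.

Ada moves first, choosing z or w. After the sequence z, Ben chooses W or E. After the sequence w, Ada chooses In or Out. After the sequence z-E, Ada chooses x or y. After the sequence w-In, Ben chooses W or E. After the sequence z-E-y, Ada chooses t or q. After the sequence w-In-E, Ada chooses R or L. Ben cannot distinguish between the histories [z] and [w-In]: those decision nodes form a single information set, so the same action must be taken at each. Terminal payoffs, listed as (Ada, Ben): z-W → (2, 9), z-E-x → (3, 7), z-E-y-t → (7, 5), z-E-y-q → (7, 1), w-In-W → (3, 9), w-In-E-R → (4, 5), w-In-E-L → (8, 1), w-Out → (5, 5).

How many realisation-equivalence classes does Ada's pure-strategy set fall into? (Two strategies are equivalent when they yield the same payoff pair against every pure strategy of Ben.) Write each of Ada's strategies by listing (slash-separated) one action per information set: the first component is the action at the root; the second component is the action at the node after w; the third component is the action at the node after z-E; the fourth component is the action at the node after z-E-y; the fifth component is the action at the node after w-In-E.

Ada has 32 pure strategies: z/In/x/t/R, z/In/x/t/L, z/In/x/q/R, z/In/x/q/L, z/In/y/t/R, z/In/y/t/L, z/In/y/q/R, z/In/y/q/L, z/Out/x/t/R, z/Out/x/t/L, z/Out/x/q/R, z/Out/x/q/L, z/Out/y/t/R, z/Out/y/t/L, z/Out/y/q/R, z/Out/y/q/L, w/In/x/t/R, w/In/x/t/L, w/In/x/q/R, w/In/x/q/L, w/In/y/t/R, w/In/y/t/L, w/In/y/q/R, w/In/y/q/L, w/Out/x/t/R, w/Out/x/t/L, w/Out/x/q/R, w/Out/x/q/L, w/Out/y/t/R, w/Out/y/t/L, w/Out/y/q/R, w/Out/y/q/L. Columns: W, E.
{z/In/x/t/R, z/In/x/t/L, z/In/x/q/R, z/In/x/q/L, z/Out/x/t/R, z/Out/x/t/L, z/Out/x/q/R, z/Out/x/q/L} → row (2,9) (3,7)
{z/In/y/t/R, z/In/y/t/L, z/Out/y/t/R, z/Out/y/t/L} → row (2,9) (7,5)
{z/In/y/q/R, z/In/y/q/L, z/Out/y/q/R, z/Out/y/q/L} → row (2,9) (7,1)
{w/In/x/t/R, w/In/x/q/R, w/In/y/t/R, w/In/y/q/R} → row (3,9) (4,5)
{w/In/x/t/L, w/In/x/q/L, w/In/y/t/L, w/In/y/q/L} → row (3,9) (8,1)
{w/Out/x/t/R, w/Out/x/t/L, w/Out/x/q/R, w/Out/x/q/L, w/Out/y/t/R, w/Out/y/t/L, w/Out/y/q/R, w/Out/y/q/L} → row (5,5) (5,5)
That's 6 distinct rows out of 32 strategies.

6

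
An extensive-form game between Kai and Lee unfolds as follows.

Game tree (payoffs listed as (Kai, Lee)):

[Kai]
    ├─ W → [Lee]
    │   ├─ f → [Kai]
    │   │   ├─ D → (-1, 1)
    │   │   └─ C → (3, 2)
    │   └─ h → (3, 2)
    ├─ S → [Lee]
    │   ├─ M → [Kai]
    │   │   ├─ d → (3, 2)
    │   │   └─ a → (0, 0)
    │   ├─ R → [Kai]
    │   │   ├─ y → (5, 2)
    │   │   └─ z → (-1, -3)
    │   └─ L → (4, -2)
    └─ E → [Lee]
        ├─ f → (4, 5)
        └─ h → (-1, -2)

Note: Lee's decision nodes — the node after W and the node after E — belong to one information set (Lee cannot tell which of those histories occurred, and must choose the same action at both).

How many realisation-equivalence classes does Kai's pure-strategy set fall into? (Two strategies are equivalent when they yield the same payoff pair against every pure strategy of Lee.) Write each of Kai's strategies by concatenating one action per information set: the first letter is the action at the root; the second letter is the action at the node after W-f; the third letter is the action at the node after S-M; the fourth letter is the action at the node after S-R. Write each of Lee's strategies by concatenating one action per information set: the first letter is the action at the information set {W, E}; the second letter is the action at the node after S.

Kai has 24 pure strategies: WDdy, WDdz, WDay, WDaz, WCdy, WCdz, WCay, WCaz, SDdy, SDdz, SDay, SDaz, SCdy, SCdz, SCay, SCaz, EDdy, EDdz, EDay, EDaz, ECdy, ECdz, ECay, ECaz. Columns: fM, fR, fL, hM, hR, hL.
{WDdy, WDdz, WDay, WDaz} → row (-1,1) (-1,1) (-1,1) (3,2) (3,2) (3,2)
{WCdy, WCdz, WCay, WCaz} → row (3,2) (3,2) (3,2) (3,2) (3,2) (3,2)
{SDdy, SCdy} → row (3,2) (5,2) (4,-2) (3,2) (5,2) (4,-2)
{SDdz, SCdz} → row (3,2) (-1,-3) (4,-2) (3,2) (-1,-3) (4,-2)
{SDay, SCay} → row (0,0) (5,2) (4,-2) (0,0) (5,2) (4,-2)
{SDaz, SCaz} → row (0,0) (-1,-3) (4,-2) (0,0) (-1,-3) (4,-2)
{EDdy, EDdz, EDay, EDaz, ECdy, ECdz, ECay, ECaz} → row (4,5) (4,5) (4,5) (-1,-2) (-1,-2) (-1,-2)
That's 7 distinct rows out of 24 strategies.

7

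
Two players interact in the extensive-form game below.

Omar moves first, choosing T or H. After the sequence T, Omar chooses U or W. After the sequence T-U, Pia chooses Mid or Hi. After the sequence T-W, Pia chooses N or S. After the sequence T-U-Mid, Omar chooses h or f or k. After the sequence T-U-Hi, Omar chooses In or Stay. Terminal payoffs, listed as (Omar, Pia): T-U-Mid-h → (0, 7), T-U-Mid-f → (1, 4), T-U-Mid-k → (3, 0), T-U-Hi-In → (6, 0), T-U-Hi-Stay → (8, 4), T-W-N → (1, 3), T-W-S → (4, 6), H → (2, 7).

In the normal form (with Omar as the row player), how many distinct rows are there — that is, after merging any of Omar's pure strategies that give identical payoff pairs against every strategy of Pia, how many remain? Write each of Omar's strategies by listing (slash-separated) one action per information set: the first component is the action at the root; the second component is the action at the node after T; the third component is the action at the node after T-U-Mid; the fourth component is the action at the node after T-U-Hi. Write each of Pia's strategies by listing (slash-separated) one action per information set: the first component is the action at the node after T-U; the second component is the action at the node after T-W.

Omar has 24 pure strategies: T/U/h/In, T/U/h/Stay, T/U/f/In, T/U/f/Stay, T/U/k/In, T/U/k/Stay, T/W/h/In, T/W/h/Stay, T/W/f/In, T/W/f/Stay, T/W/k/In, T/W/k/Stay, H/U/h/In, H/U/h/Stay, H/U/f/In, H/U/f/Stay, H/U/k/In, H/U/k/Stay, H/W/h/In, H/W/h/Stay, H/W/f/In, H/W/f/Stay, H/W/k/In, H/W/k/Stay. Columns: Mid/N, Mid/S, Hi/N, Hi/S.
{T/U/h/In} → row (0,7) (0,7) (6,0) (6,0)
{T/U/h/Stay} → row (0,7) (0,7) (8,4) (8,4)
{T/U/f/In} → row (1,4) (1,4) (6,0) (6,0)
{T/U/f/Stay} → row (1,4) (1,4) (8,4) (8,4)
{T/U/k/In} → row (3,0) (3,0) (6,0) (6,0)
{T/U/k/Stay} → row (3,0) (3,0) (8,4) (8,4)
{T/W/h/In, T/W/h/Stay, T/W/f/In, T/W/f/Stay, T/W/k/In, T/W/k/Stay} → row (1,3) (4,6) (1,3) (4,6)
{H/U/h/In, H/U/h/Stay, H/U/f/In, H/U/f/Stay, H/U/k/In, H/U/k/Stay, H/W/h/In, H/W/h/Stay, H/W/f/In, H/W/f/Stay, H/W/k/In, H/W/k/Stay} → row (2,7) (2,7) (2,7) (2,7)
That's 8 distinct rows out of 24 strategies.

8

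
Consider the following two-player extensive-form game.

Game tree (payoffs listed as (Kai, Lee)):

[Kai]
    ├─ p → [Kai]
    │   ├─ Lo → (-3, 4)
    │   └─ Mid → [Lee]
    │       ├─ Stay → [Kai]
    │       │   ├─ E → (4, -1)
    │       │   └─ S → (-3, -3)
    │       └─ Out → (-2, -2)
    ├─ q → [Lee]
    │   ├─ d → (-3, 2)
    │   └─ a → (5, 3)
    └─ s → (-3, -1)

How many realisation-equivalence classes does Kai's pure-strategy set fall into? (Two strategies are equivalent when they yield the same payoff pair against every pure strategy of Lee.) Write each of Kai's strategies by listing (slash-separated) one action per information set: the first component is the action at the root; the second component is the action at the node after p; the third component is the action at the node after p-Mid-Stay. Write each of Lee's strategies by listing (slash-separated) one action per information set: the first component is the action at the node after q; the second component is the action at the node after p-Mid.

5

Kai has 12 pure strategies: p/Lo/E, p/Lo/S, p/Mid/E, p/Mid/S, q/Lo/E, q/Lo/S, q/Mid/E, q/Mid/S, s/Lo/E, s/Lo/S, s/Mid/E, s/Mid/S. Columns: d/Stay, d/Out, a/Stay, a/Out.
{p/Lo/E, p/Lo/S} → row (-3,4) (-3,4) (-3,4) (-3,4)
{p/Mid/E} → row (4,-1) (-2,-2) (4,-1) (-2,-2)
{p/Mid/S} → row (-3,-3) (-2,-2) (-3,-3) (-2,-2)
{q/Lo/E, q/Lo/S, q/Mid/E, q/Mid/S} → row (-3,2) (-3,2) (5,3) (5,3)
{s/Lo/E, s/Lo/S, s/Mid/E, s/Mid/S} → row (-3,-1) (-3,-1) (-3,-1) (-3,-1)
That's 5 distinct rows out of 12 strategies.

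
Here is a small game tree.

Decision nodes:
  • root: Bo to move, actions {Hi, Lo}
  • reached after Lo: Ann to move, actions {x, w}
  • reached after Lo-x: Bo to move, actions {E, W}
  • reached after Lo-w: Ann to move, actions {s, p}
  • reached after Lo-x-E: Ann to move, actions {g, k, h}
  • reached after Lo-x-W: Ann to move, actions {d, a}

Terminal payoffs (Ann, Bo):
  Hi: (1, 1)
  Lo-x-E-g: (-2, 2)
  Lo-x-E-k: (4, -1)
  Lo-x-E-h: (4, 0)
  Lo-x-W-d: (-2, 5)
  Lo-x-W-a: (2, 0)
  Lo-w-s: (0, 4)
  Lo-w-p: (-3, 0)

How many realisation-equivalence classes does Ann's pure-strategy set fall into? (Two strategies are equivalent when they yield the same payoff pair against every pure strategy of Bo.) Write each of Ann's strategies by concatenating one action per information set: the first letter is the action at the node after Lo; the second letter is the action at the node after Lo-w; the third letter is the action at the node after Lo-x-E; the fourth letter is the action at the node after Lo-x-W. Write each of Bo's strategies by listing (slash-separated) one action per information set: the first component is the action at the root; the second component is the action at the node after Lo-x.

8

Ann has 24 pure strategies: xsgd, xsga, xskd, xska, xshd, xsha, xpgd, xpga, xpkd, xpka, xphd, xpha, wsgd, wsga, wskd, wska, wshd, wsha, wpgd, wpga, wpkd, wpka, wphd, wpha. Columns: Hi/E, Hi/W, Lo/E, Lo/W.
{xsgd, xpgd} → row (1,1) (1,1) (-2,2) (-2,5)
{xsga, xpga} → row (1,1) (1,1) (-2,2) (2,0)
{xskd, xpkd} → row (1,1) (1,1) (4,-1) (-2,5)
{xska, xpka} → row (1,1) (1,1) (4,-1) (2,0)
{xshd, xphd} → row (1,1) (1,1) (4,0) (-2,5)
{xsha, xpha} → row (1,1) (1,1) (4,0) (2,0)
{wsgd, wsga, wskd, wska, wshd, wsha} → row (1,1) (1,1) (0,4) (0,4)
{wpgd, wpga, wpkd, wpka, wphd, wpha} → row (1,1) (1,1) (-3,0) (-3,0)
That's 8 distinct rows out of 24 strategies.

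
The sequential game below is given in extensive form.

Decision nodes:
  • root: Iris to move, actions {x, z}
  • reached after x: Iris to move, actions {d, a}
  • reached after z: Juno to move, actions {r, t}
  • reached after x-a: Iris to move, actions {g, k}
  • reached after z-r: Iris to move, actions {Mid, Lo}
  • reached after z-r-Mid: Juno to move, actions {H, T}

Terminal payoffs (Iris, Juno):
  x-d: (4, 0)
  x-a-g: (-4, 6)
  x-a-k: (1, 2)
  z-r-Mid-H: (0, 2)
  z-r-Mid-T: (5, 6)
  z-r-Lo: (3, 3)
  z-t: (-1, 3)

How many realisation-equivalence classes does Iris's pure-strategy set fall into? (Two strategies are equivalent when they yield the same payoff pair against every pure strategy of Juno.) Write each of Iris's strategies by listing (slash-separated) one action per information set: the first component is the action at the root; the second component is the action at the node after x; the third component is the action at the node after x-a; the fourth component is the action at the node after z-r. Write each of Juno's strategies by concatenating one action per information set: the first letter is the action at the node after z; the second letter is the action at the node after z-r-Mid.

Iris has 16 pure strategies: x/d/g/Mid, x/d/g/Lo, x/d/k/Mid, x/d/k/Lo, x/a/g/Mid, x/a/g/Lo, x/a/k/Mid, x/a/k/Lo, z/d/g/Mid, z/d/g/Lo, z/d/k/Mid, z/d/k/Lo, z/a/g/Mid, z/a/g/Lo, z/a/k/Mid, z/a/k/Lo. Columns: rH, rT, tH, tT.
{x/d/g/Mid, x/d/g/Lo, x/d/k/Mid, x/d/k/Lo} → row (4,0) (4,0) (4,0) (4,0)
{x/a/g/Mid, x/a/g/Lo} → row (-4,6) (-4,6) (-4,6) (-4,6)
{x/a/k/Mid, x/a/k/Lo} → row (1,2) (1,2) (1,2) (1,2)
{z/d/g/Mid, z/d/k/Mid, z/a/g/Mid, z/a/k/Mid} → row (0,2) (5,6) (-1,3) (-1,3)
{z/d/g/Lo, z/d/k/Lo, z/a/g/Lo, z/a/k/Lo} → row (3,3) (3,3) (-1,3) (-1,3)
That's 5 distinct rows out of 16 strategies.

5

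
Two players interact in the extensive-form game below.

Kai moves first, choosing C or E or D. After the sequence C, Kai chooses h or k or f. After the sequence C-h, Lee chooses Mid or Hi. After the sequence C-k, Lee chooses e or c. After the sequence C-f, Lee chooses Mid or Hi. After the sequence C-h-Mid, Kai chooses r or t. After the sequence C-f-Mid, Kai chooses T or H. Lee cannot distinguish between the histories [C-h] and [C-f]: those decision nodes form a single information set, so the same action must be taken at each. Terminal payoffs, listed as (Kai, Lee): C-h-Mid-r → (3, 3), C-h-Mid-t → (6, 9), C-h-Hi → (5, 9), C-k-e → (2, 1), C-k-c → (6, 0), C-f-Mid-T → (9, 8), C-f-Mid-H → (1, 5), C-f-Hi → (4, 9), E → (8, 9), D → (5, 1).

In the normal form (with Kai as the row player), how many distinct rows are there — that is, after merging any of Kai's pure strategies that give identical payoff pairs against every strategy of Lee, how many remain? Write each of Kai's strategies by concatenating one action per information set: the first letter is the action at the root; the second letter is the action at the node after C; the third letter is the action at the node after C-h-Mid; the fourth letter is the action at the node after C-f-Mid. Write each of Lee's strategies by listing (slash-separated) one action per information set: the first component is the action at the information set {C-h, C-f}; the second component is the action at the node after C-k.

7

Kai has 36 pure strategies: ChrT, ChrH, ChtT, ChtH, CkrT, CkrH, CktT, CktH, CfrT, CfrH, CftT, CftH, EhrT, EhrH, EhtT, EhtH, EkrT, EkrH, EktT, EktH, EfrT, EfrH, EftT, EftH, DhrT, DhrH, DhtT, DhtH, DkrT, DkrH, DktT, DktH, DfrT, DfrH, DftT, DftH. Columns: Mid/e, Mid/c, Hi/e, Hi/c.
{ChrT, ChrH} → row (3,3) (3,3) (5,9) (5,9)
{ChtT, ChtH} → row (6,9) (6,9) (5,9) (5,9)
{CkrT, CkrH, CktT, CktH} → row (2,1) (6,0) (2,1) (6,0)
{CfrT, CftT} → row (9,8) (9,8) (4,9) (4,9)
{CfrH, CftH} → row (1,5) (1,5) (4,9) (4,9)
{EhrT, EhrH, EhtT, EhtH, EkrT, EkrH, EktT, EktH, EfrT, EfrH, EftT, EftH} → row (8,9) (8,9) (8,9) (8,9)
{DhrT, DhrH, DhtT, DhtH, DkrT, DkrH, DktT, DktH, DfrT, DfrH, DftT, DftH} → row (5,1) (5,1) (5,1) (5,1)
That's 7 distinct rows out of 36 strategies.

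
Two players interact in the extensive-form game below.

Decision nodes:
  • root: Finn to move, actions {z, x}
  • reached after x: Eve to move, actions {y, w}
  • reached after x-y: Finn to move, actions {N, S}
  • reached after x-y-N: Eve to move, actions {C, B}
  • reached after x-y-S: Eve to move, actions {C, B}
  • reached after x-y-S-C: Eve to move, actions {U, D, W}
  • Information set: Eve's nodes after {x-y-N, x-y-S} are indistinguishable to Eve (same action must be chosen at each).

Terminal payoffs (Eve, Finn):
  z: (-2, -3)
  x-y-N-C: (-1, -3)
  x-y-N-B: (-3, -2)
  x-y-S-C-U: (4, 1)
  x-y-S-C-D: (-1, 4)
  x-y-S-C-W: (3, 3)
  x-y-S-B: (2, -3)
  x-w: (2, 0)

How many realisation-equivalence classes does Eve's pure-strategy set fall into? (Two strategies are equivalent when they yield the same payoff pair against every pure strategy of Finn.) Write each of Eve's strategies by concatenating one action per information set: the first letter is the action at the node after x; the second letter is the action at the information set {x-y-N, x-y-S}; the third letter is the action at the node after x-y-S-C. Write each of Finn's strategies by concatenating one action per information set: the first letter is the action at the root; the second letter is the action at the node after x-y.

5

Eve has 12 pure strategies: yCU, yCD, yCW, yBU, yBD, yBW, wCU, wCD, wCW, wBU, wBD, wBW. Columns: zN, zS, xN, xS.
{yCU} → row (-2,-3) (-2,-3) (-1,-3) (4,1)
{yCD} → row (-2,-3) (-2,-3) (-1,-3) (-1,4)
{yCW} → row (-2,-3) (-2,-3) (-1,-3) (3,3)
{yBU, yBD, yBW} → row (-2,-3) (-2,-3) (-3,-2) (2,-3)
{wCU, wCD, wCW, wBU, wBD, wBW} → row (-2,-3) (-2,-3) (2,0) (2,0)
That's 5 distinct rows out of 12 strategies.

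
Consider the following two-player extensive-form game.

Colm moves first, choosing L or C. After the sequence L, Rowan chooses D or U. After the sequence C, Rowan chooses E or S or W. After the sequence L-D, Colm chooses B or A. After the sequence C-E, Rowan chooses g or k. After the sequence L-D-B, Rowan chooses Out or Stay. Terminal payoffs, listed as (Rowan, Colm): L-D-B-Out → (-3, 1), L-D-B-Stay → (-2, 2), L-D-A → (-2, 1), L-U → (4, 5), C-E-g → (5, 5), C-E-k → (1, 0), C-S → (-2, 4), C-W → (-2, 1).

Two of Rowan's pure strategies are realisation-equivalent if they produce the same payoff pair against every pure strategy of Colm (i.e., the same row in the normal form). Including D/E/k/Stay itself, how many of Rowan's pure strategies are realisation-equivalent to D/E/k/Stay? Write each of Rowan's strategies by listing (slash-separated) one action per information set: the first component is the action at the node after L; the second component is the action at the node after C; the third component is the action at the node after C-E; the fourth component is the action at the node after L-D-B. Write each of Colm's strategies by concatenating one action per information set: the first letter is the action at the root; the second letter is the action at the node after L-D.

1

Row for D/E/k/Stay (columns LB, LA, CB, CA): (-2,2) (-2,1) (1,0) (1,0).
Every one of Rowan's information sets is on the play path for some reply by Colm when Rowan follows D/E/k/Stay.
Changing the action at any of them therefore changes at least one column, so only D/E/k/Stay itself gives this row.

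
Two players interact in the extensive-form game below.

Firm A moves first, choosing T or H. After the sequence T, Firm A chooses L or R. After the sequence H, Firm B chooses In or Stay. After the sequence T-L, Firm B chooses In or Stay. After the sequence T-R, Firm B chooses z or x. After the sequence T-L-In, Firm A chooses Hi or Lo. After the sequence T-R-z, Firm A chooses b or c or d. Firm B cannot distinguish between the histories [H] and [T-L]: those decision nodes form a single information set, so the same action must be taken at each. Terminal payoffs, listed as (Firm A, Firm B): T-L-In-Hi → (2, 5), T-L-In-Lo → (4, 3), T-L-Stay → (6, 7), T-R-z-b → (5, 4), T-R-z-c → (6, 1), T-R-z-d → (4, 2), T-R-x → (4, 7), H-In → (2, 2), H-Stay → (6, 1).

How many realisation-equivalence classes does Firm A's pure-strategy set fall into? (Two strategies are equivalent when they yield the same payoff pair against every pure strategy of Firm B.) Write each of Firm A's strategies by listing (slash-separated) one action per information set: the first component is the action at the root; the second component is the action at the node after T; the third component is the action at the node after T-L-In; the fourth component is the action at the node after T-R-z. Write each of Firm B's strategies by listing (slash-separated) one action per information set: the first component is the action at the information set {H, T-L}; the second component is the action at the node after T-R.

6

Firm A has 24 pure strategies: T/L/Hi/b, T/L/Hi/c, T/L/Hi/d, T/L/Lo/b, T/L/Lo/c, T/L/Lo/d, T/R/Hi/b, T/R/Hi/c, T/R/Hi/d, T/R/Lo/b, T/R/Lo/c, T/R/Lo/d, H/L/Hi/b, H/L/Hi/c, H/L/Hi/d, H/L/Lo/b, H/L/Lo/c, H/L/Lo/d, H/R/Hi/b, H/R/Hi/c, H/R/Hi/d, H/R/Lo/b, H/R/Lo/c, H/R/Lo/d. Columns: In/z, In/x, Stay/z, Stay/x.
{T/L/Hi/b, T/L/Hi/c, T/L/Hi/d} → row (2,5) (2,5) (6,7) (6,7)
{T/L/Lo/b, T/L/Lo/c, T/L/Lo/d} → row (4,3) (4,3) (6,7) (6,7)
{T/R/Hi/b, T/R/Lo/b} → row (5,4) (4,7) (5,4) (4,7)
{T/R/Hi/c, T/R/Lo/c} → row (6,1) (4,7) (6,1) (4,7)
{T/R/Hi/d, T/R/Lo/d} → row (4,2) (4,7) (4,2) (4,7)
{H/L/Hi/b, H/L/Hi/c, H/L/Hi/d, H/L/Lo/b, H/L/Lo/c, H/L/Lo/d, H/R/Hi/b, H/R/Hi/c, H/R/Hi/d, H/R/Lo/b, H/R/Lo/c, H/R/Lo/d} → row (2,2) (2,2) (6,1) (6,1)
That's 6 distinct rows out of 24 strategies.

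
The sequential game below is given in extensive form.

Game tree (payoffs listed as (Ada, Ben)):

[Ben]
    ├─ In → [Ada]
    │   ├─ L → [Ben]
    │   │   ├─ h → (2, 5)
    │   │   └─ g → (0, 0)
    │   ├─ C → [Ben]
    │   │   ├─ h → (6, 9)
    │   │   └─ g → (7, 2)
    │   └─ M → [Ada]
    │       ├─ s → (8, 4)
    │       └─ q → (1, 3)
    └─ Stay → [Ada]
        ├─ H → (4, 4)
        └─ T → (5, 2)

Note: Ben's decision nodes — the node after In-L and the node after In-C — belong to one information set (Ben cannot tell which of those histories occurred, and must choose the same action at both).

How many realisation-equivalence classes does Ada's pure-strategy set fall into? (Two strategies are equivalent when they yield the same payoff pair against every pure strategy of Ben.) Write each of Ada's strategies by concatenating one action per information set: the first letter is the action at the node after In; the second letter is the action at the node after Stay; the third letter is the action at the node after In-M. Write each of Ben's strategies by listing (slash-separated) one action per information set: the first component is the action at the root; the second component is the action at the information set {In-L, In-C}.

8

Ada has 12 pure strategies: LHs, LHq, LTs, LTq, CHs, CHq, CTs, CTq, MHs, MHq, MTs, MTq. Columns: In/h, In/g, Stay/h, Stay/g.
{LHs, LHq} → row (2,5) (0,0) (4,4) (4,4)
{LTs, LTq} → row (2,5) (0,0) (5,2) (5,2)
{CHs, CHq} → row (6,9) (7,2) (4,4) (4,4)
{CTs, CTq} → row (6,9) (7,2) (5,2) (5,2)
{MHs} → row (8,4) (8,4) (4,4) (4,4)
{MHq} → row (1,3) (1,3) (4,4) (4,4)
{MTs} → row (8,4) (8,4) (5,2) (5,2)
{MTq} → row (1,3) (1,3) (5,2) (5,2)
That's 8 distinct rows out of 12 strategies.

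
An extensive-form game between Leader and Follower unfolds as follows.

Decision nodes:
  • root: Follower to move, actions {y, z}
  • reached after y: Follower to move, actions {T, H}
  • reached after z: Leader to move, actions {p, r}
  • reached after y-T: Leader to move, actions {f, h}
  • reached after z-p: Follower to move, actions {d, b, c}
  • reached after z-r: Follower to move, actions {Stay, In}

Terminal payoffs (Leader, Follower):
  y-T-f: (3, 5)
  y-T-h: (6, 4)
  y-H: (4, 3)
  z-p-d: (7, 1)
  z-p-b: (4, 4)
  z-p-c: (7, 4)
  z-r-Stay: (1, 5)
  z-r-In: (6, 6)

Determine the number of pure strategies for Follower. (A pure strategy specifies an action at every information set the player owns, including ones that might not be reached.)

24

Follower owns the root with actions {y, z} — two choices.
Follower owns the node after y with actions {T, H} — two choices.
Follower owns the node after z-p with actions {d, b, c} — three choices.
Follower owns the node after z-r with actions {Stay, In} — two choices.
A pure strategy fixes one action at each information set independently, so the count is the product 2 × 2 × 3 × 2 = 24.
(For reference, Leader has 4 pure strategies, giving a 24×4 normal-form matrix.)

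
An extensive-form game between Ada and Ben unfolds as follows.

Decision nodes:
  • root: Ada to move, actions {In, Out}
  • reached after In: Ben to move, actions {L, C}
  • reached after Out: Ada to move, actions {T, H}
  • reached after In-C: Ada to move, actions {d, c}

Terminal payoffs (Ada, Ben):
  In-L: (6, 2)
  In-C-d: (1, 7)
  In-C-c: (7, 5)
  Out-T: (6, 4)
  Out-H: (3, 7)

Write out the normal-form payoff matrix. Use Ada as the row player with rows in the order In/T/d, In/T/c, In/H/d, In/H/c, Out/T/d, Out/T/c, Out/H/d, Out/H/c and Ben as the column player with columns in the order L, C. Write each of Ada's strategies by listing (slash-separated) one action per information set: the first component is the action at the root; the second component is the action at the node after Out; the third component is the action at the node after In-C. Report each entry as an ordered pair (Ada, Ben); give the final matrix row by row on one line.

               L        C
 In/T/d    (6,2)    (1,7)
 In/T/c    (6,2)    (7,5)
 In/H/d    (6,2)    (1,7)
 In/H/c    (6,2)    (7,5)
Out/T/d    (6,4)    (6,4)
Out/T/c    (6,4)    (6,4)
Out/H/d    (3,7)    (3,7)
Out/H/c    (3,7)    (3,7)

In/T/d: (6,2) (1,7) | In/T/c: (6,2) (7,5) | In/H/d: (6,2) (1,7) | In/H/c: (6,2) (7,5) | Out/T/d: (6,4) (6,4) | Out/T/c: (6,4) (6,4) | Out/H/d: (3,7) (3,7) | Out/H/c: (3,7) (3,7)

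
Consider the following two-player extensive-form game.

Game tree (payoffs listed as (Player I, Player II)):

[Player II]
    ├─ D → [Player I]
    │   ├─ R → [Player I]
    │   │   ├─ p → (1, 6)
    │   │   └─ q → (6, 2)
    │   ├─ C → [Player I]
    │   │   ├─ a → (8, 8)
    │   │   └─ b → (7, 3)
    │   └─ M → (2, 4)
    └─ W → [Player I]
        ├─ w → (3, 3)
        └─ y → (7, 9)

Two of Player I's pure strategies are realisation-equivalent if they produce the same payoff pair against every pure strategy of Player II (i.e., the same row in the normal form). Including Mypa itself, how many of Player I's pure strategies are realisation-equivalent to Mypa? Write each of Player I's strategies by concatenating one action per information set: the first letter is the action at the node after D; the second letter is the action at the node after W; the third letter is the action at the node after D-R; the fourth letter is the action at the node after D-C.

4

Row for Mypa (columns D, W): (2,4) (7,9).
Under Mypa, Player I's choice at the node after D-R and at the node after D-C can never be reached regardless of what Player II does, so varying those choices leaves every outcome unchanged.
Holding the reachable choices fixed and varying the unreachable ones freely already gives 2 × 2 = 4 equivalent strategies.
No other strategy reproduces this row, so those 4 are the full class: Mypa, Mypb, Myqa, Myqb.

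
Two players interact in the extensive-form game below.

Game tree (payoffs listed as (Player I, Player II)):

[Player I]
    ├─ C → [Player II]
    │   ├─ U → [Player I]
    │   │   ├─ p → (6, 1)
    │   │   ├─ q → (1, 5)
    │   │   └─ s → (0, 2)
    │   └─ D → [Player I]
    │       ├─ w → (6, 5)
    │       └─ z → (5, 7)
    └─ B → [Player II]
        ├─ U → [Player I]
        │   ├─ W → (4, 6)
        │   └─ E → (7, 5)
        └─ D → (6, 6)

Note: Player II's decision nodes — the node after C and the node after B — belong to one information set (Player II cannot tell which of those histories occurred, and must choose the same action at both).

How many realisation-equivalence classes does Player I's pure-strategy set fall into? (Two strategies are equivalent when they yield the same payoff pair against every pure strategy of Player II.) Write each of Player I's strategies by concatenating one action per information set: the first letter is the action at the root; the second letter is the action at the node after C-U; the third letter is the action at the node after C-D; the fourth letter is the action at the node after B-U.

8

Player I has 24 pure strategies: CpwW, CpwE, CpzW, CpzE, CqwW, CqwE, CqzW, CqzE, CswW, CswE, CszW, CszE, BpwW, BpwE, BpzW, BpzE, BqwW, BqwE, BqzW, BqzE, BswW, BswE, BszW, BszE. Columns: U, D.
{CpwW, CpwE} → row (6,1) (6,5)
{CpzW, CpzE} → row (6,1) (5,7)
{CqwW, CqwE} → row (1,5) (6,5)
{CqzW, CqzE} → row (1,5) (5,7)
{CswW, CswE} → row (0,2) (6,5)
{CszW, CszE} → row (0,2) (5,7)
{BpwW, BpzW, BqwW, BqzW, BswW, BszW} → row (4,6) (6,6)
{BpwE, BpzE, BqwE, BqzE, BswE, BszE} → row (7,5) (6,6)
That's 8 distinct rows out of 24 strategies.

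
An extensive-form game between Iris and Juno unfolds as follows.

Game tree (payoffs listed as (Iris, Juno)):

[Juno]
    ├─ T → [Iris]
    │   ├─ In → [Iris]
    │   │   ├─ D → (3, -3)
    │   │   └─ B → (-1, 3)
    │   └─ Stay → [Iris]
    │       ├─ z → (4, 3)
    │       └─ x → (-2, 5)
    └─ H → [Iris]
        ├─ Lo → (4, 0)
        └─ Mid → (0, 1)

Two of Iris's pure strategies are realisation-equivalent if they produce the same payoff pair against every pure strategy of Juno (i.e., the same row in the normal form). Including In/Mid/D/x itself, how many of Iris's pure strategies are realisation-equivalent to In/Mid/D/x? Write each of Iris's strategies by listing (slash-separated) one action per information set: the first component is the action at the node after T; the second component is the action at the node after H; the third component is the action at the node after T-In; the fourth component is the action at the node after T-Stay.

Row for In/Mid/D/x (columns T, H): (3,-3) (0,1).
Under In/Mid/D/x, Iris's choice at the node after T-Stay can never be reached regardless of what Juno does, so varying those choices leaves every outcome unchanged.
Holding the reachable choices fixed and varying the unreachable one freely already gives 2 equivalent strategies.
No other strategy reproduces this row, so those 2 are the full class: In/Mid/D/z, In/Mid/D/x.

2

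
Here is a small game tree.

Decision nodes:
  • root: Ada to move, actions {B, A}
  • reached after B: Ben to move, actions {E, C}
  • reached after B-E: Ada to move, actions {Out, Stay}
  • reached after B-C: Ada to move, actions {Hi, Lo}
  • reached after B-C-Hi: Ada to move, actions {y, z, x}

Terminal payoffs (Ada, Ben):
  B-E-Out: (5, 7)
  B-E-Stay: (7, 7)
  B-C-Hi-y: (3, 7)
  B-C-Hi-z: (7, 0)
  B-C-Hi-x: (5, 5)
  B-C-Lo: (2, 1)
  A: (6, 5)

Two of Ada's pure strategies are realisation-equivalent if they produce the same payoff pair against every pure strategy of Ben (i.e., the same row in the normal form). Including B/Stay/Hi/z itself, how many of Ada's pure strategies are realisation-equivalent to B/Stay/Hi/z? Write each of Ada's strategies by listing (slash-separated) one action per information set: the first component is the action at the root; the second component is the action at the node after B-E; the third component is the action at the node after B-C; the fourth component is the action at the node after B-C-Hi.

Row for B/Stay/Hi/z (columns E, C): (7,7) (7,0).
Every one of Ada's information sets is on the play path for some reply by Ben when Ada follows B/Stay/Hi/z.
Changing the action at any of them therefore changes at least one column, so only B/Stay/Hi/z itself gives this row.

1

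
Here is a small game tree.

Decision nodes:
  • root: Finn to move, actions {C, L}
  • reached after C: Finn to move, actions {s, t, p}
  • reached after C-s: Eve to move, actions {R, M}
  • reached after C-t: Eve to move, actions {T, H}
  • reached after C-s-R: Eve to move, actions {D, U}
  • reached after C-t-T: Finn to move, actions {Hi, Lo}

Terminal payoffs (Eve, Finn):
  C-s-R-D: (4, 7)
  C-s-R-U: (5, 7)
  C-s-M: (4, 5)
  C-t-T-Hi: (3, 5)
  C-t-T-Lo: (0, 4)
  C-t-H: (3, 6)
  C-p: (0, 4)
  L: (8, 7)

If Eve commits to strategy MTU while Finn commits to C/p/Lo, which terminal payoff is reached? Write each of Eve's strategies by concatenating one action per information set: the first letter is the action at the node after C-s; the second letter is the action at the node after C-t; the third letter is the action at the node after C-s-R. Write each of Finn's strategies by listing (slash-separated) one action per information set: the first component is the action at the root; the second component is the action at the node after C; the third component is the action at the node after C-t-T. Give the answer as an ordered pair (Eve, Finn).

(0, 4)

Trace the play path from the root:
  Finn plays C
  Finn plays p at [C]
→ terminal payoff (0, 4).
(Eve's choice at the node after C-s is never reached on this path, so it doesn't affect the outcome.)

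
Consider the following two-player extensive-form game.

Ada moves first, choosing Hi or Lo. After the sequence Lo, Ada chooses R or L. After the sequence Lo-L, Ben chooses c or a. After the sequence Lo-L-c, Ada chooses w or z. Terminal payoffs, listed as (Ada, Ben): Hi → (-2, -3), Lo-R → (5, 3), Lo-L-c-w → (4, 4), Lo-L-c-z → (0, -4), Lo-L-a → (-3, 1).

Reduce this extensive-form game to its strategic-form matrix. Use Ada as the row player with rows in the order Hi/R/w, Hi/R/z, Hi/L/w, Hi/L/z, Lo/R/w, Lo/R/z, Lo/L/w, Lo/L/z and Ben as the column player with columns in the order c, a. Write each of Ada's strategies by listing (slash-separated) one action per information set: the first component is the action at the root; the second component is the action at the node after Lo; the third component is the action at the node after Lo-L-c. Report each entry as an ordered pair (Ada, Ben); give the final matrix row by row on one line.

Hi/R/w: (-2,-3) (-2,-3) | Hi/R/z: (-2,-3) (-2,-3) | Hi/L/w: (-2,-3) (-2,-3) | Hi/L/z: (-2,-3) (-2,-3) | Lo/R/w: (5,3) (5,3) | Lo/R/z: (5,3) (5,3) | Lo/L/w: (4,4) (-3,1) | Lo/L/z: (0,-4) (-3,1)

              c        a
Hi/R/w  (-2,-3)  (-2,-3)
Hi/R/z  (-2,-3)  (-2,-3)
Hi/L/w  (-2,-3)  (-2,-3)
Hi/L/z  (-2,-3)  (-2,-3)
Lo/R/w    (5,3)    (5,3)
Lo/R/z    (5,3)    (5,3)
Lo/L/w    (4,4)   (-3,1)
Lo/L/z   (0,-4)   (-3,1)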